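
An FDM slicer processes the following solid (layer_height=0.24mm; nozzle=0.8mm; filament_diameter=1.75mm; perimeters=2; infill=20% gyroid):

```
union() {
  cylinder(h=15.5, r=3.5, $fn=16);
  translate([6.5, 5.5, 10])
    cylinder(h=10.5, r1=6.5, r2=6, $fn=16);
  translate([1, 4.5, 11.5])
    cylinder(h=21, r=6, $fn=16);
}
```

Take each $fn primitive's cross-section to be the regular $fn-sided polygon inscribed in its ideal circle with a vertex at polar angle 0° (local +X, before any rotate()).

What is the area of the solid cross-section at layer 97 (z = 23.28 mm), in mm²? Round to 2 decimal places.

110.21 mm²

At z = 23.28 mm: the cylinder is absent (z outside [0, 15.5]); the cone at (6.5, 5.5) does not reach this height (z outside [10, 20.5]); the r=6 cylinder at (1, 4.5) contributes a regular 16-gon of circumradius 6 (area = (16/2)·6.000²·sin(360°/16) = 110.21 mm²); Merging all regions: only the r=6 cylinder at (1, 4.5) is present, so the union is just that shape — area = 110.21 mm². Overall, the cross-section is a single solid region. Net area = 110.21 mm².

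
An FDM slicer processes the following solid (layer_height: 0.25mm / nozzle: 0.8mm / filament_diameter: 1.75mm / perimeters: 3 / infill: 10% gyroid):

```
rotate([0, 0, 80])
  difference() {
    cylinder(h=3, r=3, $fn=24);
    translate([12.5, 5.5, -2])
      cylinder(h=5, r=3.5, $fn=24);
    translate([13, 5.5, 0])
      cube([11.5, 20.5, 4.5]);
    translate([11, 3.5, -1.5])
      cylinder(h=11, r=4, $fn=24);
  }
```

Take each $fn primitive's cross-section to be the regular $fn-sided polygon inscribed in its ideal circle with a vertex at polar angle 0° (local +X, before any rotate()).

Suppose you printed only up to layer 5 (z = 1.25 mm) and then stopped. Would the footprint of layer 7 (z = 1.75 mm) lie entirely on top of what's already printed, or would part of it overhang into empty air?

entirely on top

Compare the two slices. At z = 1.25: the cylinder: section is a regular 24-gon, circumradius r=3 (area = (24/2)·3.000²·sin(360°/24) = 27.95 mm²); the r=3.5 cylinder at (12.5, 5.5) gives a regular 24-gon of circumradius 3.5 (constant along its height) (area = (24/2)·3.500²·sin(360°/24) = 38.05 mm²); the 11.5×20.5 cube at (13, 5.5) contributes its full rectangle (area 235.75 mm²); the r=4 cylinder at (11, 3.5) contributes a regular 24-gon of circumradius 4 (area = (24/2)·4.000²·sin(360°/24) = 49.69 mm²); After the difference (first − rest): starting from the r=3 cylinder (27.95 mm²), the r=3.5 cylinder at (12.5, 5.5) misses the remaining region (no effect); the 11.5×20.5 cube at (13, 5.5) misses the remaining region (no effect); the r=4 cylinder at (11, 3.5) misses the remaining region (no effect) — area = 27.95 mm²; (whole slice rotated 80° about Z — lengths, areas and connectivity unchanged). At z = 1.75: the r=3 cylinder contributes a regular 24-gon of circumradius 3 (area = (24/2)·3.000²·sin(360°/24) = 27.95 mm²); the cylinder at (12.5, 5.5): section is a regular 24-gon, circumradius r=3.5 (area = (24/2)·3.500²·sin(360°/24) = 38.05 mm²); the cube at (13, 5.5) (footprint 11.5×20.5) is included at this height (area 235.75 mm²); the r=4 cylinder at (11, 3.5) contributes a regular 24-gon of circumradius 4 (area = (24/2)·4.000²·sin(360°/24) = 49.69 mm²); After the difference (first − rest): starting from the r=3 cylinder (27.95 mm²), the r=3.5 cylinder at (12.5, 5.5) misses the remaining region (no effect); the 11.5×20.5 cube at (13, 5.5) misses the remaining region (no effect); the r=4 cylinder at (11, 3.5) misses the remaining region (no effect) — area = 27.95 mm²; (rotated 80° about Z; rotation is an isometry so areas/perimeters/island counts are preserved). Checking containment: the cross-section at z = 1.75 is a subset of the cross-section at z = 1.25.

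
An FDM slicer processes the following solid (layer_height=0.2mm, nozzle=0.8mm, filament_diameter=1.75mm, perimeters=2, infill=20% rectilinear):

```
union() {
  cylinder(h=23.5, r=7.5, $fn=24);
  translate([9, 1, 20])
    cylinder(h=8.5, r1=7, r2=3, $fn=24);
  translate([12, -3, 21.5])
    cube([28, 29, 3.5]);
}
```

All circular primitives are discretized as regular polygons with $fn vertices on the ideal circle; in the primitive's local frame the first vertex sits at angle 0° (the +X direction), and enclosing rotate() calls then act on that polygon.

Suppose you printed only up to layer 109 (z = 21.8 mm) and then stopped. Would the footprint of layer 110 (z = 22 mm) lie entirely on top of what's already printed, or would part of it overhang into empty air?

Compare the two slices. At z = 21.8: the r=7.5 cylinder gives a regular 24-gon of circumradius 7.5 (constant along its height) (area = (24/2)·7.500²·sin(360°/24) = 174.70 mm²); the cone at (9, 1) contributes a regular 24-gon of circumradius 6.153 (interpolated between r1=7 and r2=3 at t=0.212) (area = (24/2)·6.153²·sin(360°/24) = 117.58 mm²); the 28×29 cube at (12, -3) contributes its full rectangle (area 812.00 mm²); Combining (union): the regions partially overlap — summed areas 1104.29 mm² minus the doubly-counted overlap 53.83 mm² gives 1050.46 mm² — area = 1050.46 mm². At z = 22: the cylinder: section is a regular 24-gon, circumradius r=7.5 (area = (24/2)·7.500²·sin(360°/24) = 174.70 mm²); the cone at (9, 1): at t=0.235 of its height the radius interpolates to r₁+(r₂−r₁)t = 6.059, giving a regular 24-gon of that circumradius (area = (24/2)·6.059²·sin(360°/24) = 114.01 mm²); the 28×29 cube at (12, -3) contributes its full rectangle (area 812.00 mm²); Taking the union: the regions partially overlap — summed areas 1100.72 mm² minus the doubly-counted overlap 51.73 mm² gives 1048.98 mm² — area = 1048.98 mm². Checking containment: the cross-section at z = 22 is a subset of the cross-section at z = 21.8.

entirely on top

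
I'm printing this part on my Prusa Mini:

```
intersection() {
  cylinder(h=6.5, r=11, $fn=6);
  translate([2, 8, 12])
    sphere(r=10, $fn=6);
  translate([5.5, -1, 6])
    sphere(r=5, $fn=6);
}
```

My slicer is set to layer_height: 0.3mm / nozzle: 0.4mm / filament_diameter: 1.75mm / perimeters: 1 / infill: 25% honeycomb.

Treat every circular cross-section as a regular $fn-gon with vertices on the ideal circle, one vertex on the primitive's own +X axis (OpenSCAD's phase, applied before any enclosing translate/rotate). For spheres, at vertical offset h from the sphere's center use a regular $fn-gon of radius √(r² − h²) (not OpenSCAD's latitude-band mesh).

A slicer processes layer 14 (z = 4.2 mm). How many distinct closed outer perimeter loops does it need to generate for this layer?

At z = 4.2 mm: the r=11 cylinder contributes a regular 6-gon of circumradius 11; the r=10 sphere at (2, 8) contributes a regular 6-gon of circumradius √(10²−7.8²) = 6.258; the sphere at (5.5, -1): section is a regular 6-gon, circumradius = √(r²−h²) = √(5²−1.8²) = 4.665; After intersecting: the r=10 sphere at (2, 8) partially overlaps the r=11 cylinder; clipping to the common part keeps 64.24 mm²; the r=5 sphere at (5.5, -1) partially overlaps the running intersection; clipping to the common part keeps 1.02 mm² — 1 connected region. The result has 1 disconnected region.

1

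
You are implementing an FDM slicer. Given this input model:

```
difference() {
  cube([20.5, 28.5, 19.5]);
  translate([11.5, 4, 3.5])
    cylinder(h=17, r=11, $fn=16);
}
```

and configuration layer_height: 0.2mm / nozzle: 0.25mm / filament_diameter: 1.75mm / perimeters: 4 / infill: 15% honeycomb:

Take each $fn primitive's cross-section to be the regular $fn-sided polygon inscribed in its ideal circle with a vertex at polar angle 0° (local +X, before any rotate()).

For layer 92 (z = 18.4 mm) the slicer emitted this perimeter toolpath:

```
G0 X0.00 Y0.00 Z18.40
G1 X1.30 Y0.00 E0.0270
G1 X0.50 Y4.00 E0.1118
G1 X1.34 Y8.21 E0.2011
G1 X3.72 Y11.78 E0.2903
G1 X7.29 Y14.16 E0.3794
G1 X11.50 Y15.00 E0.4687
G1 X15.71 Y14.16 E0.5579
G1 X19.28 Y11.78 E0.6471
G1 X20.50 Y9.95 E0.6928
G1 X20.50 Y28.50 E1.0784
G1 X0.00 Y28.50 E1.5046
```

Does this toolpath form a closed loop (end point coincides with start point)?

Start point (G0): (0.00, 0.00). End point (last G1): the path does not return to the start — open.

no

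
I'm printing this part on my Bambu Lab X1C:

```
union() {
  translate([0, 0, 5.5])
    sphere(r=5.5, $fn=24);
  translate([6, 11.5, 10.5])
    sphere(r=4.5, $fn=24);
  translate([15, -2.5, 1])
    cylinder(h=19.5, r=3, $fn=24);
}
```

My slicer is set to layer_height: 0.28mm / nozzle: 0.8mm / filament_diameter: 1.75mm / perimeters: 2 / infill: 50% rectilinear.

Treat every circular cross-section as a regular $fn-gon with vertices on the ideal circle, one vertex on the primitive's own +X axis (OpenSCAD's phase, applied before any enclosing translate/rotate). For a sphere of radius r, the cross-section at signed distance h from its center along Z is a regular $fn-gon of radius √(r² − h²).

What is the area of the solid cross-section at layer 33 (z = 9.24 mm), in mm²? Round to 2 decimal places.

At z = 9.24 mm: the r=5.5 sphere slices to a regular 24-gon of circumradius 4.033 (√(r²−h²) with h=3.74 from center) (area = (24/2)·4.033²·sin(360°/24) = 50.51 mm²); the r=4.5 sphere at (6, 11.5) contributes a regular 24-gon of circumradius √(4.5²−1.26²) = 4.320 (area = (24/2)·4.320²·sin(360°/24) = 57.96 mm²); the r=3 cylinder at (15, -2.5) contributes a regular 24-gon of circumradius 3 (area = (24/2)·3.000²·sin(360°/24) = 27.95 mm²); Taking the union: the 3 present regions are separate (no shared area or edge), so areas and boundary lengths simply add and each stays a separate island — area = 136.42 mm². Overall, the cross-section has 3 separate islands. Net area = 136.42 mm².

136.42 mm²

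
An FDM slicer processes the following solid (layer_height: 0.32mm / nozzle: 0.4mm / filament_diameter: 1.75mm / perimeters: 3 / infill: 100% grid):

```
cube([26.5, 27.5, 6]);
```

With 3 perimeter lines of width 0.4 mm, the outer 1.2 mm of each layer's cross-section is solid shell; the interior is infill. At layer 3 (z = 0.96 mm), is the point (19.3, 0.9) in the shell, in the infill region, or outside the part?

At z = 0.96 mm: the cube (footprint 26.5×27.5) is included at this height. Overall, the cross-section is a single solid region. The nearest boundary edge runs (0.00, 0.00)→(26.50, 0.00); distance from the point to it = 0.90 mm. The point is inside the cross-section, 0.90 mm from the nearest boundary — within the 1.2 mm shell band (3 × 0.4).

shell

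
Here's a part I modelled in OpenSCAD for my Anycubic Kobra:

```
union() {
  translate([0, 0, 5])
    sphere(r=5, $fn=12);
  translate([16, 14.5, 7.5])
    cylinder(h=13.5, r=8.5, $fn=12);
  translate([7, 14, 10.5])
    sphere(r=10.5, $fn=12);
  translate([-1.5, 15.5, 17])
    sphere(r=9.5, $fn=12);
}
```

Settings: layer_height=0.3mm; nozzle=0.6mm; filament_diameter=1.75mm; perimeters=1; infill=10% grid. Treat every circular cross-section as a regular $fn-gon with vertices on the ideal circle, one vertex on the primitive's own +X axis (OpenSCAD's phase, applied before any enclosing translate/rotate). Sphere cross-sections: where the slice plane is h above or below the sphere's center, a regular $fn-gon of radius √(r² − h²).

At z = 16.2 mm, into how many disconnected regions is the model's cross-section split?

1

At z = 16.2 mm: the sphere does not reach this height (|z−center|=11.200 > r=5); the r=8.5 cylinder at (16, 14.5) gives a regular 12-gon of circumradius 8.5 (constant along its height); the sphere at (7, 14): section is a regular 12-gon, circumradius = √(r²−h²) = √(10.5²−5.7²) = 8.818; the sphere at (-1.5, 15.5): section is a regular 12-gon, circumradius = √(r²−h²) = √(9.5²−0.8²) = 9.466; Taking the union: the regions partially overlap (shared area 182.38 mm²), so overlapping operands fuse into one piece — 1 connected region. The result has 1 disconnected region.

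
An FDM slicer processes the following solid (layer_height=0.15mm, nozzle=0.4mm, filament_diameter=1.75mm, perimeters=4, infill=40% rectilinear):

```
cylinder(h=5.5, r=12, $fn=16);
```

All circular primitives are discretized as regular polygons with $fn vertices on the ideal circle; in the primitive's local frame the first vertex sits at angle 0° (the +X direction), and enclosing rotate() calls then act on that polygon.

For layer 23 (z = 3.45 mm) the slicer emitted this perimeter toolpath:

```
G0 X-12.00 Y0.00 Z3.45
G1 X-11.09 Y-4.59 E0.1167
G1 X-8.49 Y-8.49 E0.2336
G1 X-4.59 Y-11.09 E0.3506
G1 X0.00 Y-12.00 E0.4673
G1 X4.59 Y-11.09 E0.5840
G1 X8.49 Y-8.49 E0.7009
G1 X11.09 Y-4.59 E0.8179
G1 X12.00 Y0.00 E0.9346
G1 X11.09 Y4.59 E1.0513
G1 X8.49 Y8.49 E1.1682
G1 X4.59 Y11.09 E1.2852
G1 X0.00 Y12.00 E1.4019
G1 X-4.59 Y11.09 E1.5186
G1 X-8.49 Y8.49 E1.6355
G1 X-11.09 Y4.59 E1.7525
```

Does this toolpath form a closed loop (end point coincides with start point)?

Start point (G0): (-12.00, 0.00). End point (last G1): the path does not return to the start — open.

no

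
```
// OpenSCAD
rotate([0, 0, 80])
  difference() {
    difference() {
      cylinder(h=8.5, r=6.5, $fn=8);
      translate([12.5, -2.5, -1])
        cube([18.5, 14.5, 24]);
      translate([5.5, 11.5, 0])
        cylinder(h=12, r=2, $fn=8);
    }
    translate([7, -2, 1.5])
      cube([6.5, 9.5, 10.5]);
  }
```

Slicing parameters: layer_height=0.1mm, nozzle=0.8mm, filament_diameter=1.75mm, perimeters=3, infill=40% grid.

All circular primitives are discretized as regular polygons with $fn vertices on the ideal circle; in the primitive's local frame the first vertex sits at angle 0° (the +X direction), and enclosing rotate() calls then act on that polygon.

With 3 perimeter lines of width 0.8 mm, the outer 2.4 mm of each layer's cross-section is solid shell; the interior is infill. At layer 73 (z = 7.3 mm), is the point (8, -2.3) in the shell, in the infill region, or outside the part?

At z = 7.3 mm: the cylinder: section is a regular 8-gon, circumradius r=6.5; the cube at (12.5, -2.5) (footprint 18.5×14.5) is included at this height; the r=2 cylinder at (5.5, 11.5) contributes a regular 8-gon of circumradius 2; Taking the first minus the rest: starting from the r=6.5 cylinder, the 18.5×14.5 cube at (12.5, -2.5) misses the remaining region (no effect); the r=2 cylinder at (5.5, 11.5) misses the remaining region (no effect) — 1 connected region; the 6.5×9.5 cube at (7, -2) contributes its full rectangle; Taking the first minus the rest: starting from the result so far, the 6.5×9.5 cube at (7, -2) misses the remaining region (no effect) — 1 connected region; (rotated 80° about Z; rotation is an isometry so areas/perimeters/island counts are preserved). Overall, the cross-section is a single solid region. Undo the 80° rotation: the query point maps to (-0.876, -8.278) in the un-rotated model frame. The nearest boundary edge runs (-0.00, -6.50)→(-4.60, -4.60); distance from the point to it = 1.98 mm. The point is not inside any of the regions above, so it lies outside the cross-section (1.98 mm from the nearest boundary).

outside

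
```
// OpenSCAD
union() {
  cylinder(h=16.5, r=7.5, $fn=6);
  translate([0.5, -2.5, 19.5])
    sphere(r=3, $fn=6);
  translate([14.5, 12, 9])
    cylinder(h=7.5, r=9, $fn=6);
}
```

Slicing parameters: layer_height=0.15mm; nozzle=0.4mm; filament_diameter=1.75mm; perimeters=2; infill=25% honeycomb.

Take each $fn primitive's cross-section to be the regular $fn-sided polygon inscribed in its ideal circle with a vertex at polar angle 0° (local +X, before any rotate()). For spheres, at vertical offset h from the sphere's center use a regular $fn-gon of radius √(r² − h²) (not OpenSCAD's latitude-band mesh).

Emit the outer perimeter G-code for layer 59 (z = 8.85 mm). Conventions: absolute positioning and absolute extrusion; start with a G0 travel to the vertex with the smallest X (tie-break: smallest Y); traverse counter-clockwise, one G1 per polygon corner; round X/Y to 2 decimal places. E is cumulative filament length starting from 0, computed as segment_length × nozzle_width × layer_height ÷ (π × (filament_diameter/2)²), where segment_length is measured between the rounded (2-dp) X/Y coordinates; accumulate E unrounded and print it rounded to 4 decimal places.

G0 X-7.50 Y0.00 Z8.85
G1 X-3.75 Y-6.50 E0.1872
G1 X3.75 Y-6.50 E0.3743
G1 X7.50 Y0.00 E0.5615
G1 X3.75 Y6.50 E0.7487
G1 X-3.75 Y6.50 E0.9358
G1 X-7.50 Y0.00 E1.1229

At z = 8.85 mm: the cylinder: section is a regular 6-gon, circumradius r=7.5; the sphere at (0.5, -2.5) is not intersected at this z (|z−center|=10.650 > r=3); the cylinder at (14.5, 12) is absent (z outside [9, 16.5]); Combining (union): only the r=7.5 cylinder is present, so the union is just that shape — 1 connected region. The outline is a single polygon with 6 vertices. Extrusion per mm of travel: 0.4 × 0.15 / (π × 0.875²) = 0.024945. Accumulating E over each segment gives final E = 1.1229.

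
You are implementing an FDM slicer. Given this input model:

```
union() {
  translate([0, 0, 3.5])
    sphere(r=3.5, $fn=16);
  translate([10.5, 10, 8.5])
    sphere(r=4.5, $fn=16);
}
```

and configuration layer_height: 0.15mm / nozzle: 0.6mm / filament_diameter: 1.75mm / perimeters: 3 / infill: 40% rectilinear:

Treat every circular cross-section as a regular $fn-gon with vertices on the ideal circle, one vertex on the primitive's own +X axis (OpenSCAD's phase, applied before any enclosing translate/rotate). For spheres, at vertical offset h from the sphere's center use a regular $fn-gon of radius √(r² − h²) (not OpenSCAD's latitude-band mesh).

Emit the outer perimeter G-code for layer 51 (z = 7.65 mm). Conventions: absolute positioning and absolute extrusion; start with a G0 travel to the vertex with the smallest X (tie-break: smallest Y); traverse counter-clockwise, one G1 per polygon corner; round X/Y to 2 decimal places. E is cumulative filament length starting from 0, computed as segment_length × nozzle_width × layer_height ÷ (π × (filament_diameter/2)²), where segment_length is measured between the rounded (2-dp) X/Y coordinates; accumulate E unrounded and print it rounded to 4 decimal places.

At z = 7.65 mm: the sphere is not intersected at this z (|z−center|=4.150 > r=3.5); the sphere at (10.5, 10): section is a regular 16-gon, circumradius = √(r²−h²) = √(4.5²−0.85²) = 4.419; Taking the union: only the r=4.5 sphere at (10.5, 10) is present, so the union is just that shape — 1 connected region. The outline is a single polygon with 16 vertices. Extrusion per mm of travel: 0.6 × 0.15 / (π × 0.875²) = 0.037418. Accumulating E over each segment gives final E = 1.0316.

G0 X6.08 Y10.00 Z7.65
G1 X6.42 Y8.31 E0.0645
G1 X7.38 Y6.88 E0.1289
G1 X8.81 Y5.92 E0.1934
G1 X10.50 Y5.58 E0.2579
G1 X12.19 Y5.92 E0.3224
G1 X13.62 Y6.88 E0.3868
G1 X14.58 Y8.31 E0.4513
G1 X14.92 Y10.00 E0.5158
G1 X14.58 Y11.69 E0.5803
G1 X13.62 Y13.12 E0.6447
G1 X12.19 Y14.08 E0.7092
G1 X10.50 Y14.42 E0.7737
G1 X8.81 Y14.08 E0.8382
G1 X7.38 Y13.12 E0.9026
G1 X6.42 Y11.69 E0.9671
G1 X6.08 Y10.00 E1.0316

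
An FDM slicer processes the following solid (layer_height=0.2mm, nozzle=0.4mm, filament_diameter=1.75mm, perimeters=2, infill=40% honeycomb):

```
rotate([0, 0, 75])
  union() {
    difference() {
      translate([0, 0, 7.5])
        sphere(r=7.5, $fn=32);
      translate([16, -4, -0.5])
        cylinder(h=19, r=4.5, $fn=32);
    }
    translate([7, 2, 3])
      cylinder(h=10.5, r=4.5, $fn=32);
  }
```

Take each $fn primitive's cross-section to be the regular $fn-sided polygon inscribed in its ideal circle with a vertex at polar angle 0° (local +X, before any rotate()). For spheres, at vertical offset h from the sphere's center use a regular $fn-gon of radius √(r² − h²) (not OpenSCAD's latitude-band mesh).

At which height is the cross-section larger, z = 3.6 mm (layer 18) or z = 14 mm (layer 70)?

Layer 18 (z = 3.6): the sphere: section is a regular 32-gon, circumradius = √(r²−h²) = √(7.5²−3.9²) = 6.406 (area = (32/2)·6.406²·sin(360°/32) = 128.10 mm²); the cylinder at (16, -4): section is a regular 32-gon, circumradius r=4.5 (area = (32/2)·4.500²·sin(360°/32) = 63.21 mm²); Subtracting the remaining from the first: starting from the r=7.5 sphere (128.10 mm²), the r=4.5 cylinder at (16, -4) misses the remaining region (no effect) — area = 128.10 mm²; the cylinder at (7, 2): section is a regular 32-gon, circumradius r=4.5 (area = (32/2)·4.500²·sin(360°/32) = 63.21 mm²); Merging all regions: the regions partially overlap — summed areas 191.31 mm² minus the doubly-counted overlap 19.57 mm² gives 171.74 mm² — area = 171.74 mm²; (rotated 75° about Z; rotation is an isometry so areas/perimeters/island counts are preserved). So its area = 171.74 mm². Layer 70 (z = 14): the sphere: section is a regular 32-gon, circumradius = √(r²−h²) = √(7.5²−6.5²) = 3.742 (area = (32/2)·3.742²·sin(360°/32) = 43.70 mm²); the cylinder at (16, -4): section is a regular 32-gon, circumradius r=4.5 (area = (32/2)·4.500²·sin(360°/32) = 63.21 mm²); Subtracting the remaining from the first: starting from the r=7.5 sphere (43.70 mm²), the r=4.5 cylinder at (16, -4) misses the remaining region (no effect) — area = 43.70 mm²; the cylinder at (7, 2) does not reach this height (z outside [3, 13.5]); Combining (union): only the result so far is present, so the union is just that shape — area = 43.70 mm²; (whole slice rotated 75° about Z — lengths, areas and connectivity unchanged). So its area = 43.70 mm². Layer 18 is larger (171.74 vs 43.70 mm²).

layer 18 (z = 3.6 mm)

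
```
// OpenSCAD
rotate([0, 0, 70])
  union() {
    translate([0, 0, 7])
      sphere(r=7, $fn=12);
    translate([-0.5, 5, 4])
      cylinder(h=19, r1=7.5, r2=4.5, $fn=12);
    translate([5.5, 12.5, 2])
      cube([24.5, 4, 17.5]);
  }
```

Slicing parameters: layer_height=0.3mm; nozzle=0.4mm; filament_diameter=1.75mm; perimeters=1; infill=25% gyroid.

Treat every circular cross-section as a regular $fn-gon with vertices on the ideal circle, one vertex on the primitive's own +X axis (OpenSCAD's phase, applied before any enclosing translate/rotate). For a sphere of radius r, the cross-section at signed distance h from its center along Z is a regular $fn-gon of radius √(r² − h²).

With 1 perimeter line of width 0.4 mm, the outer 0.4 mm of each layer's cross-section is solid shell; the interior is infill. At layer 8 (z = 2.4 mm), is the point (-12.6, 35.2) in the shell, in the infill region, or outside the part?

outside

At z = 2.4 mm: the r=7 sphere contributes a regular 12-gon of circumradius √(7²−4.6²) = 5.276; the cone at (-0.5, 5) is not intersected at this z (z outside [4, 23]); the cube at (5.5, 12.5) is present — its section is the full 24.5×4 rectangle; Combining (union): the 2 present regions are separate (no shared area or edge), so areas and boundary lengths simply add and each stays a separate island — 2 connected regions; (rotated 70° about Z; rotation is an isometry so areas/perimeters/island counts are preserved). Overall, the cross-section has 2 separate islands. Undo the 70° rotation: the query point maps to (28.768, 23.879) in the un-rotated model frame. The nearest boundary edge runs (5.50, 16.50)→(30.00, 16.50); distance from the point to it = 7.38 mm. The point is not inside any of the regions above, so it lies outside the cross-section (7.38 mm from the nearest boundary).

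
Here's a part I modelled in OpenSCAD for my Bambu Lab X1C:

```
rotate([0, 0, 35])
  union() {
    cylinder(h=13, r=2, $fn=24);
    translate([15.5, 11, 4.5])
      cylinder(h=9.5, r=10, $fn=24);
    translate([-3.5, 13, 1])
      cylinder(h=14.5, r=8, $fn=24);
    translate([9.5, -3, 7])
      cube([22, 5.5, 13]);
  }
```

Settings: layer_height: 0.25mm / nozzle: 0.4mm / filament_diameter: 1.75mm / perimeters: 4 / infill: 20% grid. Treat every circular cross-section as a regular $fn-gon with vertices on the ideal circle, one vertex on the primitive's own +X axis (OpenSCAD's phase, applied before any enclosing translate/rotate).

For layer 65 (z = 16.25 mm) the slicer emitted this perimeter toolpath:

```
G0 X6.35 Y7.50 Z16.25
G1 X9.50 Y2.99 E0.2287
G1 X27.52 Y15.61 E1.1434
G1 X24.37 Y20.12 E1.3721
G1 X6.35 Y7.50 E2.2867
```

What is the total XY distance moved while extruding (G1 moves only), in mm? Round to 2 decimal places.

55.00 mm

Sum the Euclidean lengths of each G1 segment: total = 55.00 mm.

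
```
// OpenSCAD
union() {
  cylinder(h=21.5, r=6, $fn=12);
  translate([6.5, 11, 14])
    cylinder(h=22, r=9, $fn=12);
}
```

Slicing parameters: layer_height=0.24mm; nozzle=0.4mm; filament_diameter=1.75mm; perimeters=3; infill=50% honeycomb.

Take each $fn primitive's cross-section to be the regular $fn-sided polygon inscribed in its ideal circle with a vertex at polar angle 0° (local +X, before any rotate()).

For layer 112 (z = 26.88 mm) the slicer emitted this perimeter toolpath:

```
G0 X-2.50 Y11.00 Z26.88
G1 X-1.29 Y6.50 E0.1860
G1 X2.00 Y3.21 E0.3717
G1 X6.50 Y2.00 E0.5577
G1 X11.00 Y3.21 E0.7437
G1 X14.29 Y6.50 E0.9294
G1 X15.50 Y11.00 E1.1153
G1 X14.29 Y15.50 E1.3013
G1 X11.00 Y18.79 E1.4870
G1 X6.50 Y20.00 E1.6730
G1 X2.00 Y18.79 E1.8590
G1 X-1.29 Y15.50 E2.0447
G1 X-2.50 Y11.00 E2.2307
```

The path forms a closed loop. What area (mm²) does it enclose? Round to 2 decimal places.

242.87 mm²

Apply the shoelace formula to the sequence of (X, Y) vertices; enclosed area = 242.87 mm².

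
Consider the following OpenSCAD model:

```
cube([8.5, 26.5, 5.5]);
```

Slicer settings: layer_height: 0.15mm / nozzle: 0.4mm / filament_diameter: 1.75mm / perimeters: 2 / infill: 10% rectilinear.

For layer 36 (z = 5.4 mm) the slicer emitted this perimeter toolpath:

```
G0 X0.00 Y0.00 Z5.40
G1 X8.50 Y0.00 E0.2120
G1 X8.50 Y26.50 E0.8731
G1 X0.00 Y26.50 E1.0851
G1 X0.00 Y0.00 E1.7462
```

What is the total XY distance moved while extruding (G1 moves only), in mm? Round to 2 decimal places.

70.00 mm

Sum the Euclidean lengths of each G1 segment: total = 70.00 mm.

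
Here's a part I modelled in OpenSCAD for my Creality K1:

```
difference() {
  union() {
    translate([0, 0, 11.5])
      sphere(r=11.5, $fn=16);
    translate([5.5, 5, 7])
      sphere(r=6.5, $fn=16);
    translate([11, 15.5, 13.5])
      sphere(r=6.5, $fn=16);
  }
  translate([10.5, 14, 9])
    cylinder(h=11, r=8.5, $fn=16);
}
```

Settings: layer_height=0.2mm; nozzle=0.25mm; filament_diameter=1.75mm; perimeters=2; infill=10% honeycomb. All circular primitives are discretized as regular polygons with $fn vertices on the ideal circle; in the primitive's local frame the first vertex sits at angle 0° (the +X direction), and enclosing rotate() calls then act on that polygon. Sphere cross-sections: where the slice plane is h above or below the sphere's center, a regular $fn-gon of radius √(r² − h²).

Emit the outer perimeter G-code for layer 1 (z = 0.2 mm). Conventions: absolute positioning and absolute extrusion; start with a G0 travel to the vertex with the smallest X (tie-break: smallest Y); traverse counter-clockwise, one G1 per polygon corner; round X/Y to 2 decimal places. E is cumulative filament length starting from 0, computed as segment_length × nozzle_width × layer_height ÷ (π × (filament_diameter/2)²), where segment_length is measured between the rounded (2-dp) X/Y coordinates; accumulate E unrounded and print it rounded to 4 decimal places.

At z = 0.2 mm: the sphere: section is a regular 16-gon, circumradius = √(r²−h²) = √(11.5²−11.3²) = 2.135; the sphere at (5.5, 5) is absent (|z−center|=6.800 > r=6.5); the sphere at (11, 15.5) is absent (|z−center|=13.300 > r=6.5); Combining (union): only the r=11.5 sphere is present, so the union is just that shape — 1 connected region; the cylinder at (10.5, 14) does not reach this height (z outside [9, 20]); Taking the first minus the rest: none of the subtracted shapes is present at this height, so the result so far is unchanged — 1 connected region. The outline is a single polygon with 16 vertices. Extrusion per mm of travel: 0.25 × 0.2 / (π × 0.875²) = 0.020788. Accumulating E over each segment gives final E = 0.2772.

G0 X-2.14 Y0.00 Z0.20
G1 X-1.97 Y-0.82 E0.0174
G1 X-1.51 Y-1.51 E0.0346
G1 X-0.82 Y-1.97 E0.0519
G1 X0.00 Y-2.14 E0.0693
G1 X0.82 Y-1.97 E0.0867
G1 X1.51 Y-1.51 E0.1039
G1 X1.97 Y-0.82 E0.1212
G1 X2.14 Y0.00 E0.1386
G1 X1.97 Y0.82 E0.1560
G1 X1.51 Y1.51 E0.1732
G1 X0.82 Y1.97 E0.1905
G1 X0.00 Y2.14 E0.2079
G1 X-0.82 Y1.97 E0.2253
G1 X-1.51 Y1.51 E0.2425
G1 X-1.97 Y0.82 E0.2598
G1 X-2.14 Y0.00 E0.2772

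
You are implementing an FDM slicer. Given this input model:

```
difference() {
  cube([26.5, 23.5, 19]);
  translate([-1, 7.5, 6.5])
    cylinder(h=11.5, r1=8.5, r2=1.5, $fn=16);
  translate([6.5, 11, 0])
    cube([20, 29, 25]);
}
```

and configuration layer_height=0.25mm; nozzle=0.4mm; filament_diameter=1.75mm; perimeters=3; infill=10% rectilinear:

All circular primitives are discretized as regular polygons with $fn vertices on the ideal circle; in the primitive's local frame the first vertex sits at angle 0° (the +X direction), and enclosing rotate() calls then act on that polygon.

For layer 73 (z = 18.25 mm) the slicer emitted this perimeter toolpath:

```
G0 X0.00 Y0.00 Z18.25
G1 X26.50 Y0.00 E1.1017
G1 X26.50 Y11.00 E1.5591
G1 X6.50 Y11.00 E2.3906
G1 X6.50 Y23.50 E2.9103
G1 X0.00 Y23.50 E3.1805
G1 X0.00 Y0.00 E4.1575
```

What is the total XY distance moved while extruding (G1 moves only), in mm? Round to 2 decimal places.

100.00 mm

Sum the Euclidean lengths of each G1 segment: total = 100.00 mm.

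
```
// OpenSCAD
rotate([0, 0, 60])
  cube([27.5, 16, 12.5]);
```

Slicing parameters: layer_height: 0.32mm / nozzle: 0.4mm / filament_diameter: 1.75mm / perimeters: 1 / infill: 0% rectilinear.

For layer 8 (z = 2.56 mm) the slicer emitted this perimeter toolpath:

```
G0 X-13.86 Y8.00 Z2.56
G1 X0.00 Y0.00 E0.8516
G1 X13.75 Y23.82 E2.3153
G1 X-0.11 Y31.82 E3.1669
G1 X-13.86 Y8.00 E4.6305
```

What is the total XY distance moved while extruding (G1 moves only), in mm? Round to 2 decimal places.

Sum the Euclidean lengths of each G1 segment: total = 87.01 mm.

87.01 mm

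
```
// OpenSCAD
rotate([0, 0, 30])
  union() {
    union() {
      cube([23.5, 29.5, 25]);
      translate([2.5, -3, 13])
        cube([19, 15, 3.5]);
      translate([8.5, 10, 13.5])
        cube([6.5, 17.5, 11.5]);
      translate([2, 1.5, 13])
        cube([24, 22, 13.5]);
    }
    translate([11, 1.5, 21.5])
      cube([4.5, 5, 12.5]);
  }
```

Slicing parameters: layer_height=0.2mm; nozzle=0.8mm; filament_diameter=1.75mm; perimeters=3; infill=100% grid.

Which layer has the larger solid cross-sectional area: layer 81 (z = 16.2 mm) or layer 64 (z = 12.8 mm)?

Layer 81 (z = 16.2): the cube is present — its section is the full 23.5×29.5 rectangle (area 693.25 mm²); the 19×15 cube at (2.5, -3) contributes its full rectangle (area 285.00 mm²); the cube at (8.5, 10) is present — its section is the full 6.5×17.5 rectangle (area 113.75 mm²); the cube at (2, 1.5) (footprint 24×22) is included at this height (area 528.00 mm²); Merging all regions: the regions partially overlap — summed areas 1620.00 mm² minus the doubly-counted overlap 814.75 mm² gives 805.25 mm² — area = 805.25 mm²; the cube at (11, 1.5) is absent (z outside [21.5, 34]); Combining (union): only that combined region is present, so the union is just that shape — area = 805.25 mm²; (rotated 30° about Z; rotation is an isometry so areas/perimeters/island counts are preserved). So its area = 805.25 mm². Layer 64 (z = 12.8): the cube (footprint 23.5×29.5) is included at this height (area 693.25 mm²); the cube at (2.5, -3) is absent (z outside [13, 16.5]); the cube at (8.5, 10) does not reach this height (z outside [13.5, 25]); the cube at (2, 1.5) does not reach this height (z outside [13, 26.5]); Combining (union): only the 23.5×29.5 cube is present, so the union is just that shape — area = 693.25 mm²; the cube at (11, 1.5) is absent (z outside [21.5, 34]); Combining (union): only the result so far is present, so the union is just that shape — area = 693.25 mm²; (whole slice rotated 30° about Z — lengths, areas and connectivity unchanged). So its area = 693.25 mm². Layer 81 is larger (805.25 vs 693.25 mm²).

layer 81 (z = 16.2 mm)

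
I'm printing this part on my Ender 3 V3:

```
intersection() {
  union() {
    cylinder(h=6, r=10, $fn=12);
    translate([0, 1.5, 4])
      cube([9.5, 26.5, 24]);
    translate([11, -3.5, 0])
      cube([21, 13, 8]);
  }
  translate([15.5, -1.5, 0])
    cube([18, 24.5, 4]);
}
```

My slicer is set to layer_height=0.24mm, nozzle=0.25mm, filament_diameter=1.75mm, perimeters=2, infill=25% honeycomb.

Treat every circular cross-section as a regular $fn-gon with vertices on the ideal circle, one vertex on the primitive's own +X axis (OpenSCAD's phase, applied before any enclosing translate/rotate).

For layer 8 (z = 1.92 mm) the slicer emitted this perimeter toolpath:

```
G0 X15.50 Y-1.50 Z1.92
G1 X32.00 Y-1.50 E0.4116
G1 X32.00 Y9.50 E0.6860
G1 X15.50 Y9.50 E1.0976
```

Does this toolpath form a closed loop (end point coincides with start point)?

no

Start point (G0): (15.50, -1.50). End point (last G1): the path does not return to the start — open.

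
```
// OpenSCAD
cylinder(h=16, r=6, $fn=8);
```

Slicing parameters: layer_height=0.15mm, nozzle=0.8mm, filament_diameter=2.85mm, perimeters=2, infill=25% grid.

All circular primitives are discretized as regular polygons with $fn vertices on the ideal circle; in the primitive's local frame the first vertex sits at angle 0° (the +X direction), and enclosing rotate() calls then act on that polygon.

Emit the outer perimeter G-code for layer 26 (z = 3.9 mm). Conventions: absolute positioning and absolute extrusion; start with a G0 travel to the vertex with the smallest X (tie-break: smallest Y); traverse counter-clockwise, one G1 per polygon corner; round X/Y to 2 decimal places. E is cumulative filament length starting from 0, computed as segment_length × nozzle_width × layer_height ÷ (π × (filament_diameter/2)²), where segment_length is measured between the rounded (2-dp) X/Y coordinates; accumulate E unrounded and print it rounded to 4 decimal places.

At z = 3.9 mm: the cylinder: section is a regular 8-gon, circumradius r=6. The outline is a single polygon with 8 vertices. Extrusion per mm of travel: 0.8 × 0.15 / (π × 1.425²) = 0.018811. Accumulating E over each segment gives final E = 0.6908.

G0 X-6.00 Y0.00 Z3.90
G1 X-4.24 Y-4.24 E0.0864
G1 X0.00 Y-6.00 E0.1727
G1 X4.24 Y-4.24 E0.2591
G1 X6.00 Y0.00 E0.3454
G1 X4.24 Y4.24 E0.4318
G1 X0.00 Y6.00 E0.5181
G1 X-4.24 Y4.24 E0.6045
G1 X-6.00 Y0.00 E0.6908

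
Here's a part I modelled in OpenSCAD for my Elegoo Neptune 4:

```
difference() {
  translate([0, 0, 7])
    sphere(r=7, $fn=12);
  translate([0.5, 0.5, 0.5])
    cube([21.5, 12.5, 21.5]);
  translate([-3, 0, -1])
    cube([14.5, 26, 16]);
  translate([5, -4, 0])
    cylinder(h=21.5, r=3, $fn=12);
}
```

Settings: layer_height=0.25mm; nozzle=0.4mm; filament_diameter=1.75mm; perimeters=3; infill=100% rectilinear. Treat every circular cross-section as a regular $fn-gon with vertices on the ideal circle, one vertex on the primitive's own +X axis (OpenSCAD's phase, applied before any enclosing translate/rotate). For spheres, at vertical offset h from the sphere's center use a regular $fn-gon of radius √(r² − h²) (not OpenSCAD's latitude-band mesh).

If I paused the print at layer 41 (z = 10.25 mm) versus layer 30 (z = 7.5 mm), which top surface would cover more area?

Layer 41 (z = 10.25): the sphere: section is a regular 12-gon, circumradius = √(r²−h²) = √(7²−3.25²) = 6.200 (area = (12/2)·6.200²·sin(360°/12) = 115.31 mm²); the cube at (0.5, 0.5) (footprint 21.5×12.5) is included at this height (area 268.75 mm²); the cube at (-3, 0) (footprint 14.5×26) is included at this height (area 377.00 mm²); the r=3 cylinder at (5, -4) gives a regular 12-gon of circumradius 3 (constant along its height) (area = (12/2)·3.000²·sin(360°/12) = 27.00 mm²); Taking the first minus the rest: starting from the r=7 sphere (115.31 mm²), the 21.5×12.5 cube at (0.5, 0.5) partially overlaps it — only the 22.95 mm² overlap (of its 268.75 mm²) is removed, clipping the outline; the 14.5×26 cube at (-3, 0) partially overlaps it — only the 23.28 mm² overlap (of its 377.00 mm²) is removed, clipping the outline; the r=3 cylinder at (5, -4) partially overlaps it — only the 10.19 mm² overlap (of its 27.00 mm²) is removed, clipping the outline — area = 58.90 mm². So its area = 58.90 mm². Layer 30 (z = 7.5): the sphere: section is a regular 12-gon, circumradius = √(r²−h²) = √(7²−0.5²) = 6.982 (area = (12/2)·6.982²·sin(360°/12) = 146.25 mm²); the 21.5×12.5 cube at (0.5, 0.5) contributes its full rectangle (area 268.75 mm²); the cube at (-3, 0) (footprint 14.5×26) is included at this height (area 377.00 mm²); the r=3 cylinder at (5, -4) gives a regular 12-gon of circumradius 3 (constant along its height) (area = (12/2)·3.000²·sin(360°/12) = 27.00 mm²); Subtracting the remaining from the first: starting from the r=7 sphere (146.25 mm²), the 21.5×12.5 cube at (0.5, 0.5) partially overlaps it — only the 29.90 mm² overlap (of its 268.75 mm²) is removed, clipping the outline; the 14.5×26 cube at (-3, 0) partially overlaps it — only the 26.41 mm² overlap (of its 377.00 mm²) is removed, clipping the outline; the r=3 cylinder at (5, -4) partially overlaps it — only the 14.73 mm² overlap (of its 27.00 mm²) is removed, clipping the outline — area = 75.22 mm². So its area = 75.22 mm². Layer 30 is larger (75.22 vs 58.90 mm²).

layer 30 (z = 7.5 mm)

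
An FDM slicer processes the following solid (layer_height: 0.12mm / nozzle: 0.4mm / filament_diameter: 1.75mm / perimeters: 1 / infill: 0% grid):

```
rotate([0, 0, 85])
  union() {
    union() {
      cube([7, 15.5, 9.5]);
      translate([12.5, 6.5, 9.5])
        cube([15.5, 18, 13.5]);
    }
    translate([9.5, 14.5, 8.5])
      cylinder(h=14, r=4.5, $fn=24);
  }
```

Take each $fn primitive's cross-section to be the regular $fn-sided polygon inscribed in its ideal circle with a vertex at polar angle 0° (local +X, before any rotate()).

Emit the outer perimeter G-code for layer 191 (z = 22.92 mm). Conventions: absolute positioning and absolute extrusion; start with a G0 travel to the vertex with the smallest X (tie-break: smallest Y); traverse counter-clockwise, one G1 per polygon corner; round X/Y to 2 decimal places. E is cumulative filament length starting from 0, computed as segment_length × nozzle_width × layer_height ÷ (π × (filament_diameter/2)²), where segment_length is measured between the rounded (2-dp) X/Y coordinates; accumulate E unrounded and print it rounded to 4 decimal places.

G0 X-23.32 Y14.59 Z22.92
G1 X-5.39 Y13.02 E0.3592
G1 X-4.03 Y28.46 E0.6685
G1 X-21.97 Y30.03 E1.0279
G1 X-23.32 Y14.59 E1.3372

At z = 22.92 mm: the cube is absent (z outside [0, 9.5]); the cube at (12.5, 6.5) is present — its section is the full 15.5×18 rectangle; Merging all regions: only the 15.5×18 cube at (12.5, 6.5) is present, so the union is just that shape — 1 connected region; the cylinder at (9.5, 14.5) is absent (z outside [8.5, 22.5]); Merging all regions: only that combined region is present, so the union is just that shape — 1 connected region; (rotated 85° about Z; rotation is an isometry so areas/perimeters/island counts are preserved). The outline is a single polygon with 4 vertices. Extrusion per mm of travel: 0.4 × 0.12 / (π × 0.875²) = 0.019956. Accumulating E over each segment gives final E = 1.3372.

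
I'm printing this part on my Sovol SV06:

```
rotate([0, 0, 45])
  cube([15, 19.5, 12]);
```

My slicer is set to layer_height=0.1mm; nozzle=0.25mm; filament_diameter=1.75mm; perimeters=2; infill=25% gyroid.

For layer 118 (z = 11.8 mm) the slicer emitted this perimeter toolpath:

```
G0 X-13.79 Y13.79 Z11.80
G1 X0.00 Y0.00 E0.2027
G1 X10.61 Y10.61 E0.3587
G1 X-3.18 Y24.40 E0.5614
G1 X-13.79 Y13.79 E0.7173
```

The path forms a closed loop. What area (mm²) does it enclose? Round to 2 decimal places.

Apply the shoelace formula to the sequence of (X, Y) vertices; enclosed area = 292.62 mm².

292.62 mm²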